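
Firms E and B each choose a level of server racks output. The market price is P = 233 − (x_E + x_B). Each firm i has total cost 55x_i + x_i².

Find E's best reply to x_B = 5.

Firm E's profit: π = x_E(233 − (x_E + x_B)) − 55x_E − x_E².
∂π/∂x_E = 178 − 4x_E − x_B = 0, so x_E = 44.5 − 0.25x_B.
At x_B = 5: x_E = 44.5 − 0.25·5 = 43.25.

43.25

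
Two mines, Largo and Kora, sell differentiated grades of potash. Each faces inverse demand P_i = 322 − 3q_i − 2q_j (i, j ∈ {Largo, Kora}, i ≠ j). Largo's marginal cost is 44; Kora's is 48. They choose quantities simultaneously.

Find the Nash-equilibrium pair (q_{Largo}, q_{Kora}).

Mine Largo's profit: π = q_{Largo}(322 − 3q_{Largo} − 2q_{Kora}) − 44q_{Largo}.
∂π/∂q_{Largo} = 278 − 6q_{Largo} − 2q_{Kora} = 0 ⇒ q_{Largo} = 139/3 − (1/3)q_{Kora}.
Similarly q_{Kora} = 137/3 − (1/3)q_{Largo}.
Solving the two reaction functions simultaneously: (1 − (−1/3)(−1/3))q_{Largo} = 139/3 − (1/3)·(137/3), so (8/9)q_{Largo} = 280/9 and q_{Largo} = 35.
Then q_{Kora} = 137/3 − (1/3)·35 = 34.

35, 34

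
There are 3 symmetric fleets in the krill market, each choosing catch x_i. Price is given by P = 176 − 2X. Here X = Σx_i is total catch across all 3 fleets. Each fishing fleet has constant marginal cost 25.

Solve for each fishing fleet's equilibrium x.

18.875

A representative fishing fleet's profit is π_i = x_i(176 − 2X) − 25x_i, with X = x_i + Σ_{j≠i} x_j.
First-order condition: 151 − 4x_i − 2Σ_{j≠i} x_j = 0.
In a symmetric equilibrium every fishing fleet chooses the same x, so Σ_{j≠i} x_j = 2x. The condition becomes 151 − 8x = 0, giving x = 151/8 = 18.875.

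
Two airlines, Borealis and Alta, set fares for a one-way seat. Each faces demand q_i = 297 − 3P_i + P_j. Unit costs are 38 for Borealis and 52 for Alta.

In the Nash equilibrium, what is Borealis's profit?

Borealis's profit: π = (P_{Borealis} − 38)(297 − 3P_{Borealis} + P_{Alta}).
∂π/∂P_{Borealis} = 411 − 6P_{Borealis} + P_{Alta} = 0 ⇒ P_{Borealis} = 68.5 + (1/6)P_{Alta}.
Similarly P_{Alta} = 75.5 + (1/6)P_{Borealis}.
Solving the two reaction functions simultaneously: (1 − (1/6)(1/6))P_{Borealis} = 68.5 + (1/6)·75.5, so (35/36)P_{Borealis} = 973/12 and P_{Borealis} = 83.4.
Then P_{Alta} = 75.5 + (1/6)·83.4 = 89.4.
q_{Borealis} = 297 − 3·83.4 + 89.4 = 136.2.
Profit = (83.4 − 38)·136.2 = 6183.48.

6183.48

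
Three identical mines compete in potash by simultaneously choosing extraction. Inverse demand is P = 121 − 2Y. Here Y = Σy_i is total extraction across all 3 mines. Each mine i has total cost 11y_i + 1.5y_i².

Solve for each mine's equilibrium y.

A representative mine's profit is π_i = y_i(121 − 2Y) − 11y_i − 1.5y_i², with Y = y_i + Σ_{j≠i} y_j.
First-order condition: 110 − 7y_i − 2Σ_{j≠i} y_j = 0.
In a symmetric equilibrium every mine chooses the same y, so Σ_{j≠i} y_j = 2y. The condition becomes 110 − 11y = 0, giving y = 110/11 = 10.

10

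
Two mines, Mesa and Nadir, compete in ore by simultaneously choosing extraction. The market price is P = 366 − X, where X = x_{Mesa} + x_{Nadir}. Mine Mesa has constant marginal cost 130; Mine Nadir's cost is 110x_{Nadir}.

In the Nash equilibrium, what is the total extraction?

Mine Mesa's profit: π = x_{Mesa}(366 − (x_{Mesa} + x_{Nadir})) − 130x_{Mesa}.
∂π/∂x_{Mesa} = 236 − 2x_{Mesa} − x_{Nadir} = 0, so x_{Mesa} = 118 − 0.5x_{Nadir}.
By the same steps for Nadir: x_{Nadir} = 128 − 0.5x_{Mesa}.
Plugging x_{Nadir} into Mesa's best response: x_{Mesa} = 118 − 0.5(128 − 0.5x_{Mesa}) ⇒ 0.75x_{Mesa} = 54, so x_{Mesa} = 72.
Then x_{Nadir} = 128 − 0.5·72 = 92.
Total extraction: 72 + 92 = 164.

164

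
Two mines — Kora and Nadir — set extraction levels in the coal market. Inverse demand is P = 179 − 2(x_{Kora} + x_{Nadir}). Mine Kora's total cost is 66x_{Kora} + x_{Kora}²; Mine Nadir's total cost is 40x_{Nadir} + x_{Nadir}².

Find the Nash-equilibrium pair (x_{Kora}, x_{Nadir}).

Mine Kora's profit: π = x_{Kora}(179 − 2(x_{Kora} + x_{Nadir})) − 66x_{Kora} − x_{Kora}².
∂π/∂x_{Kora} = 113 − 6x_{Kora} − 2x_{Nadir} = 0, so x_{Kora} = 113/6 − (1/3)x_{Nadir}.
By the same steps for Nadir: x_{Nadir} = 139/6 − (1/3)x_{Kora}.
Solving the two reaction functions simultaneously: (1 − (−1/3)(−1/3))x_{Kora} = 113/6 − (1/3)·(139/6), so (8/9)x_{Kora} = 100/9 and x_{Kora} = 12.5.
Then x_{Nadir} = 139/6 − (1/3)·12.5 = 19.

12.5, 19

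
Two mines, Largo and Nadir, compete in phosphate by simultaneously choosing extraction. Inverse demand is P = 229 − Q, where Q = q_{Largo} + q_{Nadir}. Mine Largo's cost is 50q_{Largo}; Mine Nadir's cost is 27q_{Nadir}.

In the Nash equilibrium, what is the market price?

102

Mine Largo's profit: π = q_{Largo}(229 − (q_{Largo} + q_{Nadir})) − 50q_{Largo}.
∂π/∂q_{Largo} = 179 − 2q_{Largo} − q_{Nadir} = 0, so q_{Largo} = 89.5 − 0.5q_{Nadir}.
By the same steps for Nadir: q_{Nadir} = 101 − 0.5q_{Largo}.
Substituting the second reaction function into the first: q_{Largo} = 89.5 − 0.5(101 − 0.5q_{Largo}), which gives 0.75q_{Largo} = 39 ⇒ q_{Largo} = 52.
Then q_{Nadir} = 101 − 0.5·52 = 75.
Equilibrium price: P = 229 − 127 = 102.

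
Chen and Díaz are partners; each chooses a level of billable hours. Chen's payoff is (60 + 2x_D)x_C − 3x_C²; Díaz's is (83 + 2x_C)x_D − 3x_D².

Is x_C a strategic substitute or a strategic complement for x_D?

strategic complements

Expanding Chen's payoff: 60x_C + 2x_Dx_C − 3x_C².
∂π/∂x_C = 60 + 2x_D − 6x_C = 0, so x_C = 10 + (1/3)x_D.
The best-response slope dx_C/dx_D = 1/3 > 0: the reaction function is upward-sloping, so the choices are strategic complements.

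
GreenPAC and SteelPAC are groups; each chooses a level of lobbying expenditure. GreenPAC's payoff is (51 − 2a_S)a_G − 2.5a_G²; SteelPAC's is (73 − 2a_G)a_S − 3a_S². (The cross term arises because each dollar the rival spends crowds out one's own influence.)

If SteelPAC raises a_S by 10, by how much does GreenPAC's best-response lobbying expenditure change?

Expanding GreenPAC's payoff: 51a_G − 2a_Sa_G − 2.5a_G².
∂π/∂a_G = 51 − 2a_S − 5a_G = 0, so a_G = 10.2 − 0.4a_S.
The reaction-function slope is −0.4, so a 10-unit rise in a_S moves a_G by −0.4 × 10 = −4. GreenPAC's best response falls — the actions are strategic substitutes.

-4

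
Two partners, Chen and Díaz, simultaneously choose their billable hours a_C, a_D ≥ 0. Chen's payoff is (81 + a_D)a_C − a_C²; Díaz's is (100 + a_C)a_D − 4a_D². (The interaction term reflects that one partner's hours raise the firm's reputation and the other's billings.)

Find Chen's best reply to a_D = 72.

Expanding Chen's payoff: 81a_C + a_Da_C − a_C².
∂π/∂a_C = 81 + a_D − 2a_C = 0, so a_C = 40.5 + 0.5a_D.
At a_D = 72: a_C = 40.5 + 0.5·72 = 76.5.

76.5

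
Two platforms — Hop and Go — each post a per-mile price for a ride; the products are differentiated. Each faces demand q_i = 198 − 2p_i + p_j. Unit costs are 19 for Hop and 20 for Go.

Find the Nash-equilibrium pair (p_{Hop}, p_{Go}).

Hop's profit: π = (p_{Hop} − 19)(198 − 2p_{Hop} + p_{Go}).
∂π/∂p_{Hop} = 236 − 4p_{Hop} + p_{Go} = 0 ⇒ p_{Hop} = 59 + 0.25p_{Go}.
Similarly p_{Go} = 59.5 + 0.25p_{Hop}.
Plugging p_{Go} into Hop's best response: p_{Hop} = 59 + 0.25(59.5 + 0.25p_{Hop}) ⇒ 0.9375p_{Hop} = 73.875, so p_{Hop} = 78.8.
Then p_{Go} = 59.5 + 0.25·78.8 = 79.2.

78.8, 79.2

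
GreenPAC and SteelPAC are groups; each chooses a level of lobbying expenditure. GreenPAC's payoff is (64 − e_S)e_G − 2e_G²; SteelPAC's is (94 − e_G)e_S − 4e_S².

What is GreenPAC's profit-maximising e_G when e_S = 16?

12

Expanding GreenPAC's payoff: 64e_G − e_Se_G − 2e_G².
∂π/∂e_G = 64 − e_S − 4e_G = 0, so e_G = 16 − 0.25e_S.
At e_S = 16: e_G = 16 − 0.25·16 = 12.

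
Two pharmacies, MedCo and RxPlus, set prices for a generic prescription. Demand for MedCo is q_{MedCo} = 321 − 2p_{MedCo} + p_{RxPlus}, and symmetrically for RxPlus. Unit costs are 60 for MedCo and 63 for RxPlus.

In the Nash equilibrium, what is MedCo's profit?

MedCo's profit: π = (p_{MedCo} − 60)(321 − 2p_{MedCo} + p_{RxPlus}).
∂π/∂p_{MedCo} = 441 − 4p_{MedCo} + p_{RxPlus} = 0 ⇒ p_{MedCo} = 110.25 + 0.25p_{RxPlus}.
Similarly p_{RxPlus} = 111.75 + 0.25p_{MedCo}.
Solving the two reaction functions simultaneously: (1 − (0.25)(0.25))p_{MedCo} = 110.25 + 0.25·111.75, so 0.9375p_{MedCo} = 138.1875 and p_{MedCo} = 147.4.
Then p_{RxPlus} = 111.75 + 0.25·147.4 = 148.6.
q_{MedCo} = 321 − 2·147.4 + 148.6 = 174.8.
Profit = (147.4 − 60)·174.8 = 15277.52.

15277.52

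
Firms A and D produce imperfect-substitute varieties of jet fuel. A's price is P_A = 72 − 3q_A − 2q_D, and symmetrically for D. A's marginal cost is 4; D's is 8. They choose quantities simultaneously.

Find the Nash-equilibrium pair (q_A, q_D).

8.75, 7.75

Firm A's profit: π = q_A(72 − 3q_A − 2q_D) − 4q_A.
∂π/∂q_A = 68 − 6q_A − 2q_D = 0 ⇒ q_A = 34/3 − (1/3)q_D.
Similarly q_D = 32/3 − (1/3)q_A.
Substituting the second reaction function into the first: q_A = 34/3 − (1/3)(32/3 − (1/3)q_A), which gives (8/9)q_A = 70/9 ⇒ q_A = 8.75.
Then q_D = 32/3 − (1/3)·8.75 = 7.75.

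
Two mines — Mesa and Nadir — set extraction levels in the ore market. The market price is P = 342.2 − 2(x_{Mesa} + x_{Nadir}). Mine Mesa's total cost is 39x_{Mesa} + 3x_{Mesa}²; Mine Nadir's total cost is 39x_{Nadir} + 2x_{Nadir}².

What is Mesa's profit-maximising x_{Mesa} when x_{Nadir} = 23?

25.72

Mine Mesa's profit: π = x_{Mesa}(342.2 − 2(x_{Mesa} + x_{Nadir})) − 39x_{Mesa} − 3x_{Mesa}².
∂π/∂x_{Mesa} = 303.2 − 10x_{Mesa} − 2x_{Nadir} = 0, so x_{Mesa} = 30.32 − 0.2x_{Nadir}.
At x_{Nadir} = 23: x_{Mesa} = 30.32 − 0.2·23 = 25.72.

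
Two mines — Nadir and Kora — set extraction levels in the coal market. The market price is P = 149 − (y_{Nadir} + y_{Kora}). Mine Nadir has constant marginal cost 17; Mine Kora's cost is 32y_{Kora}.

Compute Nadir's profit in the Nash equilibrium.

2401

Mine Nadir's profit: π = y_{Nadir}(149 − (y_{Nadir} + y_{Kora})) − 17y_{Nadir}.
∂π/∂y_{Nadir} = 132 − 2y_{Nadir} − y_{Kora} = 0, so y_{Nadir} = 66 − 0.5y_{Kora}.
By the same steps for Kora: y_{Kora} = 58.5 − 0.5y_{Nadir}.
Substituting the second reaction function into the first: y_{Nadir} = 66 − 0.5(58.5 − 0.5y_{Nadir}), which gives 0.75y_{Nadir} = 36.75 ⇒ y_{Nadir} = 49.
Then y_{Kora} = 58.5 − 0.5·49 = 34.
Price P = 149 − 83 = 66.
Nadir's profit: (66 − 17)·49 = 2401.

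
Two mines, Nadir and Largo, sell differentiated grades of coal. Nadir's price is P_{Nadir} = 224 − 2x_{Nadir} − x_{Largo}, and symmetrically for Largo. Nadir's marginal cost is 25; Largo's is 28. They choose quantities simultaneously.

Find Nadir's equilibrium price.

105

Mine Nadir's profit: π = x_{Nadir}(224 − 2x_{Nadir} − x_{Largo}) − 25x_{Nadir}.
∂π/∂x_{Nadir} = 199 − 4x_{Nadir} − x_{Largo} = 0 ⇒ x_{Nadir} = 49.75 − 0.25x_{Largo}.
Similarly x_{Largo} = 49 − 0.25x_{Nadir}.
Solving the two reaction functions simultaneously: (1 − (−0.25)(−0.25))x_{Nadir} = 49.75 − 0.25·49, so 0.9375x_{Nadir} = 37.5 and x_{Nadir} = 40.
Then x_{Largo} = 49 − 0.25·40 = 39.
P_{Nadir} = 224 − 2·40 − 39 = 105.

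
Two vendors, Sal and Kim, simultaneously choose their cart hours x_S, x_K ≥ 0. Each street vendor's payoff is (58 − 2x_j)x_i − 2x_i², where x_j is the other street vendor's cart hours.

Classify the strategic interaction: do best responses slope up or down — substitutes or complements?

strategic substitutes

Sal's payoff is (58 − 2x_K)x_S − 2x_S².
∂π/∂x_S = 58 − 2x_K − 4x_S = 0, so x_S = 14.5 − 0.5x_K.
The best-response slope dx_S/dx_K = −0.5 < 0: the reaction function is downward-sloping, so the choices are strategic substitutes.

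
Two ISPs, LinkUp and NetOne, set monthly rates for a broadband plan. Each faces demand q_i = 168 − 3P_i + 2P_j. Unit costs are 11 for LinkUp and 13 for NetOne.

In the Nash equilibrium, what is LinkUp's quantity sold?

118.875

LinkUp's profit: π = (P_{LinkUp} − 11)(168 − 3P_{LinkUp} + 2P_{NetOne}).
∂π/∂P_{LinkUp} = 201 − 6P_{LinkUp} + 2P_{NetOne} = 0 ⇒ P_{LinkUp} = 33.5 + (1/3)P_{NetOne}.
Similarly P_{NetOne} = 34.5 + (1/3)P_{LinkUp}.
Plugging P_{NetOne} into LinkUp's best response: P_{LinkUp} = 33.5 + (1/3)(34.5 + (1/3)P_{LinkUp}) ⇒ (8/9)P_{LinkUp} = 45, so P_{LinkUp} = 50.625.
Then P_{NetOne} = 34.5 + (1/3)·50.625 = 51.375.
q_{LinkUp} = 168 − 3·50.625 + 2·51.375 = 118.875.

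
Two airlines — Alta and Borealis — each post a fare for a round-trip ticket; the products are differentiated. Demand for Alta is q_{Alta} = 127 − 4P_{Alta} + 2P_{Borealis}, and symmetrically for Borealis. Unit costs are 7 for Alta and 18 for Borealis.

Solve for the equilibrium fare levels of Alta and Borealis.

Alta's profit: π = (P_{Alta} − 7)(127 − 4P_{Alta} + 2P_{Borealis}).
∂π/∂P_{Alta} = 155 − 8P_{Alta} + 2P_{Borealis} = 0 ⇒ P_{Alta} = 19.375 + 0.25P_{Borealis}.
Similarly P_{Borealis} = 24.875 + 0.25P_{Alta}.
Solving the two reaction functions simultaneously: (1 − (0.25)(0.25))P_{Alta} = 19.375 + 0.25·24.875, so 0.9375P_{Alta} = 819/32 and P_{Alta} = 27.3.
Then P_{Borealis} = 24.875 + 0.25·27.3 = 31.7.

27.3, 31.7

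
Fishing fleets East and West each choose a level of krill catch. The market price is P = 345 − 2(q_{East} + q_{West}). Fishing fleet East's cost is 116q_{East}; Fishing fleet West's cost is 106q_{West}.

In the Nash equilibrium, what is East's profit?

Fishing fleet East's profit: π = q_{East}(345 − 2(q_{East} + q_{West})) − 116q_{East}.
∂π/∂q_{East} = 229 − 4q_{East} − 2q_{West} = 0, so q_{East} = 57.25 − 0.5q_{West}.
By the same steps for West: q_{West} = 59.75 − 0.5q_{East}.
Solving the two reaction functions simultaneously: (1 − (−0.5)(−0.5))q_{East} = 57.25 − 0.5·59.75, so 0.75q_{East} = 27.375 and q_{East} = 36.5.
Then q_{West} = 59.75 − 0.5·36.5 = 41.5.
Price P = 345 − 2·78 = 189.
East's profit: (189 − 116)·36.5 = 2664.5.

2664.5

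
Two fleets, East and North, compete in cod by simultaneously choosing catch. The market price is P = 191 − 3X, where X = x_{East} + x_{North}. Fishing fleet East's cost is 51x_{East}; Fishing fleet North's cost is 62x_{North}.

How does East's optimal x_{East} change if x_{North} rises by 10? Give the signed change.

Fishing fleet East's profit: π = x_{East}(191 − 3(x_{East} + x_{North})) − 51x_{East}.
∂π/∂x_{East} = 140 − 6x_{East} − 3x_{North} = 0, so x_{East} = 70/3 − 0.5x_{North}.
The reaction-function slope is −0.5, so a 10-unit rise in x_{North} moves x_{East} by −0.5 × 10 = −5. East's best response falls — the actions are strategic substitutes.

-5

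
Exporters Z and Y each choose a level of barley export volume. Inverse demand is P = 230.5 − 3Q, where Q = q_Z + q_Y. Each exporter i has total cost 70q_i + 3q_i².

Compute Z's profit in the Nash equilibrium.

Exporter Z's profit: π = q_Z(230.5 − 3(q_Z + q_Y)) − 70q_Z − 3q_Z².
∂π/∂q_Z = 160.5 − 12q_Z − 3q_Y = 0, so q_Z = 13.375 − 0.25q_Y.
Setting q_Z = q_Y in the reaction function: q_Z = 13.375 − 0.25q_Z, so q_Z = 13.375 / 1.25 = 10.7.
Price P = 230.5 − 3·21.4 = 166.3.
Z's profit: (166.3 − 70)·10.7 − 3(10.7)² = 686.94.

686.94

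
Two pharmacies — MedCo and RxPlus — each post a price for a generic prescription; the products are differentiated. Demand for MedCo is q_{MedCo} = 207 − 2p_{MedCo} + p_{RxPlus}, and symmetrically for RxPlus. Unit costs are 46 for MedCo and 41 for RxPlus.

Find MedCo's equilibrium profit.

5618

MedCo's profit: π = (p_{MedCo} − 46)(207 − 2p_{MedCo} + p_{RxPlus}).
∂π/∂p_{MedCo} = 299 − 4p_{MedCo} + p_{RxPlus} = 0 ⇒ p_{MedCo} = 74.75 + 0.25p_{RxPlus}.
Similarly p_{RxPlus} = 72.25 + 0.25p_{MedCo}.
Solving the two reaction functions simultaneously: (1 − (0.25)(0.25))p_{MedCo} = 74.75 + 0.25·72.25, so 0.9375p_{MedCo} = 92.8125 and p_{MedCo} = 99.
Then p_{RxPlus} = 72.25 + 0.25·99 = 97.
q_{MedCo} = 207 − 2·99 + 97 = 106.
Profit = (99 − 46)·106 = 5618.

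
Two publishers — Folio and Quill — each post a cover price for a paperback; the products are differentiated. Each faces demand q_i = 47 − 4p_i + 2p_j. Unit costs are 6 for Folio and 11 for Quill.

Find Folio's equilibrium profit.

Folio's profit: π = (p_{Folio} − 6)(47 − 4p_{Folio} + 2p_{Quill}).
∂π/∂p_{Folio} = 71 − 8p_{Folio} + 2p_{Quill} = 0 ⇒ p_{Folio} = 8.875 + 0.25p_{Quill}.
Similarly p_{Quill} = 11.375 + 0.25p_{Folio}.
Plugging p_{Quill} into Folio's best response: p_{Folio} = 8.875 + 0.25(11.375 + 0.25p_{Folio}) ⇒ 0.9375p_{Folio} = 375/32, so p_{Folio} = 12.5.
Then p_{Quill} = 11.375 + 0.25·12.5 = 14.5.
q_{Folio} = 47 − 4·12.5 + 2·14.5 = 26.
Profit = (12.5 − 6)·26 = 169.

169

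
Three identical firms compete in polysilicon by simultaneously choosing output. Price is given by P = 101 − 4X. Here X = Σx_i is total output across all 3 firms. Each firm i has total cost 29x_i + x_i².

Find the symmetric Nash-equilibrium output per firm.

A representative firm's profit is π_i = x_i(101 − 4X) − 29x_i − x_i², with X = x_i + Σ_{j≠i} x_j.
First-order condition: 72 − 10x_i − 4Σ_{j≠i} x_j = 0.
In a symmetric equilibrium every firm chooses the same x, so Σ_{j≠i} x_j = 2x. The condition becomes 72 − 18x = 0, giving x = 72/18 = 4.

4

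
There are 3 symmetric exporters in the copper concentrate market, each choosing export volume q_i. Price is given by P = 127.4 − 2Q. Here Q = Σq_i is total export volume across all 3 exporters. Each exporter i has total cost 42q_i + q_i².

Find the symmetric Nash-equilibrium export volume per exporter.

A representative exporter's profit is π_i = q_i(127.4 − 2Q) − 42q_i − q_i², with Q = q_i + Σ_{j≠i} q_j.
First-order condition: 85.4 − 6q_i − 2Σ_{j≠i} q_j = 0.
With identical exporters, set every q_j = q: then 85.4 − 6q − 4q = 0, i.e. q = 85.4/10 = 8.54.

8.54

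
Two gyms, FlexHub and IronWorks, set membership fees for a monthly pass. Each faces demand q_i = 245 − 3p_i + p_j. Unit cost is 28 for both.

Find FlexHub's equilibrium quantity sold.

FlexHub's profit: π = (p_{FlexHub} − 28)(245 − 3p_{FlexHub} + p_{IronWorks}).
∂π/∂p_{FlexHub} = 329 − 6p_{FlexHub} + p_{IronWorks} = 0 ⇒ p_{FlexHub} = 329/6 + (1/6)p_{IronWorks}.
Setting p_{FlexHub} = p_{IronWorks} in the reaction function: p_{FlexHub} = 329/6 + (1/6)p_{FlexHub}, so p_{FlexHub} = (329/6) / (5/6) = 65.8.
q_{FlexHub} = 245 − 3·65.8 + 65.8 = 113.4.

113.4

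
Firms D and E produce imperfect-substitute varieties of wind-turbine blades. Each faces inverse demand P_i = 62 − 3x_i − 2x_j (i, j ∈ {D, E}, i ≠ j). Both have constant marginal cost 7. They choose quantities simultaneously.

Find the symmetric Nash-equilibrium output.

6.875

Firm D's profit: π = x_D(62 − 3x_D − 2x_E) − 7x_D.
∂π/∂x_D = 55 − 6x_D − 2x_E = 0 ⇒ x_D = 55/6 − (1/3)x_E.
The game is symmetric, so in equilibrium x_E = x_D: the reaction function gives (4/3)x_D = 55/6, hence x_D = 6.875.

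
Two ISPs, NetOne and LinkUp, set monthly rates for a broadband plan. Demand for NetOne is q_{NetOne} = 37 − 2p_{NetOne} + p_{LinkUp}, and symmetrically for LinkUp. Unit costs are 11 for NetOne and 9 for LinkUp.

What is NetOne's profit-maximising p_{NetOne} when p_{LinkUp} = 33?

23

NetOne's profit: π = (p_{NetOne} − 11)(37 − 2p_{NetOne} + p_{LinkUp}).
∂π/∂p_{NetOne} = 59 − 4p_{NetOne} + p_{LinkUp} = 0 ⇒ p_{NetOne} = 14.75 + 0.25p_{LinkUp}.
At p_{LinkUp} = 33: p_{NetOne} = 14.75 + 0.25·33 = 23.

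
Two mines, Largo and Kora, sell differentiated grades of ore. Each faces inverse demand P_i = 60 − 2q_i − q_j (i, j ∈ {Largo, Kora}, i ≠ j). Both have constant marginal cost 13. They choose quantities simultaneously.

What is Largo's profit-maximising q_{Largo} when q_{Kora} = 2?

11.25

Mine Largo's profit: π = q_{Largo}(60 − 2q_{Largo} − q_{Kora}) − 13q_{Largo}.
∂π/∂q_{Largo} = 47 − 4q_{Largo} − q_{Kora} = 0 ⇒ q_{Largo} = 11.75 − 0.25q_{Kora}.
At q_{Kora} = 2: q_{Largo} = 11.75 − 0.25·2 = 11.25.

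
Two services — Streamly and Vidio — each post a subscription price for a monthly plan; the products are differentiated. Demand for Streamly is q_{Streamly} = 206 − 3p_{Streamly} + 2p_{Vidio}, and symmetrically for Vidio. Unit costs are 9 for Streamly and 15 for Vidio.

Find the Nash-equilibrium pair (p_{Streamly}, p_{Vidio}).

Streamly's profit: π = (p_{Streamly} − 9)(206 − 3p_{Streamly} + 2p_{Vidio}).
∂π/∂p_{Streamly} = 233 − 6p_{Streamly} + 2p_{Vidio} = 0 ⇒ p_{Streamly} = 233/6 + (1/3)p_{Vidio}.
Similarly p_{Vidio} = 251/6 + (1/3)p_{Streamly}.
Solving the two reaction functions simultaneously: (1 − (1/3)(1/3))p_{Streamly} = 233/6 + (1/3)·(251/6), so (8/9)p_{Streamly} = 475/9 and p_{Streamly} = 59.375.
Then p_{Vidio} = 251/6 + (1/3)·59.375 = 61.625.

59.375, 61.625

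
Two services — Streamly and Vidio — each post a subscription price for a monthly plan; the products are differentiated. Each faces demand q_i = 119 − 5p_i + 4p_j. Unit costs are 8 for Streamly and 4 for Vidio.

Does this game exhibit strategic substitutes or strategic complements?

Streamly's profit: π = (p_{Streamly} − 8)(119 − 5p_{Streamly} + 4p_{Vidio}).
∂π/∂p_{Streamly} = 159 − 10p_{Streamly} + 4p_{Vidio} = 0 ⇒ p_{Streamly} = 15.9 + 0.4p_{Vidio}.
The best-response slope dp_{Streamly}/dp_{Vidio} = 0.4 > 0: the reaction function is upward-sloping, so the choices are strategic complements.

strategic complements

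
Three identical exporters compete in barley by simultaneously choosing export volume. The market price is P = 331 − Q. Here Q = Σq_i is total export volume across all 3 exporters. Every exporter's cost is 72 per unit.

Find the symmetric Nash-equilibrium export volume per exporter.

64.75

A representative exporter's profit is π_i = q_i(331 − Q) − 72q_i, with Q = q_i + Σ_{j≠i} q_j.
First-order condition: 259 − 2q_i − Σ_{j≠i} q_j = 0.
In a symmetric equilibrium every exporter chooses the same q, so Σ_{j≠i} q_j = 2q. The condition becomes 259 − 4q = 0, giving q = 259/4 = 64.75.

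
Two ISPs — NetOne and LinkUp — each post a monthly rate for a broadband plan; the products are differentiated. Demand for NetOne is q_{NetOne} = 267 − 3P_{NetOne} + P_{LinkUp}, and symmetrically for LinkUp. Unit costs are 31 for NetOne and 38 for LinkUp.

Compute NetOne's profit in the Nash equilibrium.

NetOne's profit: π = (P_{NetOne} − 31)(267 − 3P_{NetOne} + P_{LinkUp}).
∂π/∂P_{NetOne} = 360 − 6P_{NetOne} + P_{LinkUp} = 0 ⇒ P_{NetOne} = 60 + (1/6)P_{LinkUp}.
Similarly P_{LinkUp} = 63.5 + (1/6)P_{NetOne}.
Plugging P_{LinkUp} into NetOne's best response: P_{NetOne} = 60 + (1/6)(63.5 + (1/6)P_{NetOne}) ⇒ (35/36)P_{NetOne} = 847/12, so P_{NetOne} = 72.6.
Then P_{LinkUp} = 63.5 + (1/6)·72.6 = 75.6.
q_{NetOne} = 267 − 3·72.6 + 75.6 = 124.8.
Profit = (72.6 − 31)·124.8 = 5191.68.

5191.68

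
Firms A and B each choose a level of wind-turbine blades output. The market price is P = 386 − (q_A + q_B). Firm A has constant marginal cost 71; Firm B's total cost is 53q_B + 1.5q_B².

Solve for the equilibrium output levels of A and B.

138, 39

Firm A's profit: π = q_A(386 − (q_A + q_B)) − 71q_A.
∂π/∂q_A = 315 − 2q_A − q_B = 0, so q_A = 157.5 − 0.5q_B.
For B: ∂π/∂q_B = 333 − 5q_B − q_A = 0 ⇒ q_B = 66.6 − 0.2q_A.
Solving the two reaction functions simultaneously: (1 − (−0.5)(−0.2))q_A = 157.5 − 0.5·66.6, so 0.9q_A = 124.2 and q_A = 138.
Then q_B = 66.6 − 0.2·138 = 39.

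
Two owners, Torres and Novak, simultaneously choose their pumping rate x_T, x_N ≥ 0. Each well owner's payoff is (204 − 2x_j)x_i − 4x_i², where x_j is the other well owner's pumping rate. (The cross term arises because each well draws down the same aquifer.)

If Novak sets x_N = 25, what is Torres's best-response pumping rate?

Torres's payoff is (204 − 2x_N)x_T − 4x_T².
∂π/∂x_T = 204 − 2x_N − 8x_T = 0, so x_T = 25.5 − 0.25x_N.
At x_N = 25: x_T = 25.5 − 0.25·25 = 19.25.

19.25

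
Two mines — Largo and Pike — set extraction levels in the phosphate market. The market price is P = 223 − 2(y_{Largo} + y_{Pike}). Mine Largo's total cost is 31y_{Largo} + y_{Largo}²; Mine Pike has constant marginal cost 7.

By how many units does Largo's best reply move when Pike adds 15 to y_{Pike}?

Mine Largo's profit: π = y_{Largo}(223 − 2(y_{Largo} + y_{Pike})) − 31y_{Largo} − y_{Largo}².
∂π/∂y_{Largo} = 192 − 6y_{Largo} − 2y_{Pike} = 0, so y_{Largo} = 32 − (1/3)y_{Pike}.
The reaction-function slope is −1/3, so a 15-unit rise in y_{Pike} moves y_{Largo} by −1/3 × 15 = −5. Largo's best response falls — the actions are strategic substitutes.

-5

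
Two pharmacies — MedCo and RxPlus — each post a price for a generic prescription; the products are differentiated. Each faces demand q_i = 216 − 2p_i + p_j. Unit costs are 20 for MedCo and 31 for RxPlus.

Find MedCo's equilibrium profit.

MedCo's profit: π = (p_{MedCo} − 20)(216 − 2p_{MedCo} + p_{RxPlus}).
∂π/∂p_{MedCo} = 256 − 4p_{MedCo} + p_{RxPlus} = 0 ⇒ p_{MedCo} = 64 + 0.25p_{RxPlus}.
Similarly p_{RxPlus} = 69.5 + 0.25p_{MedCo}.
Solving the two reaction functions simultaneously: (1 − (0.25)(0.25))p_{MedCo} = 64 + 0.25·69.5, so 0.9375p_{MedCo} = 81.375 and p_{MedCo} = 86.8.
Then p_{RxPlus} = 69.5 + 0.25·86.8 = 91.2.
q_{MedCo} = 216 − 2·86.8 + 91.2 = 133.6.
Profit = (86.8 − 20)·133.6 = 8924.48.

8924.48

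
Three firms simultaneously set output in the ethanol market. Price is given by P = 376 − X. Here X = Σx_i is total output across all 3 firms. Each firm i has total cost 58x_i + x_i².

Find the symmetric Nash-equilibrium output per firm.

53

A representative firm's profit is π_i = x_i(376 − X) − 58x_i − x_i², with X = x_i + Σ_{j≠i} x_j.
First-order condition: 318 − 4x_i − Σ_{j≠i} x_j = 0.
With identical firms, set every x_j = x: then 318 − 4x − 2x = 0, i.e. x = 318/6 = 53.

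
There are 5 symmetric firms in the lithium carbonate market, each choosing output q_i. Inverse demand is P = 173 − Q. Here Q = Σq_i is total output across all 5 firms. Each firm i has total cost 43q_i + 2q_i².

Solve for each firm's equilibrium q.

A representative firm's profit is π_i = q_i(173 − Q) − 43q_i − 2q_i², with Q = q_i + Σ_{j≠i} q_j.
First-order condition: 130 − 6q_i − Σ_{j≠i} q_j = 0.
In a symmetric equilibrium every firm chooses the same q, so Σ_{j≠i} q_j = 4q. The condition becomes 130 − 10q = 0, giving q = 130/10 = 13.

13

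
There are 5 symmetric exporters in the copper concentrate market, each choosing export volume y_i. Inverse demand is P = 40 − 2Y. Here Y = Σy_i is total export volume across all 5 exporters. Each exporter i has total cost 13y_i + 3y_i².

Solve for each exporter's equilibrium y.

A representative exporter's profit is π_i = y_i(40 − 2Y) − 13y_i − 3y_i², with Y = y_i + Σ_{j≠i} y_j.
First-order condition: 27 − 10y_i − 2Σ_{j≠i} y_j = 0.
In a symmetric equilibrium every exporter chooses the same y, so Σ_{j≠i} y_j = 4y. The condition becomes 27 − 18y = 0, giving y = 27/18 = 1.5.

1.5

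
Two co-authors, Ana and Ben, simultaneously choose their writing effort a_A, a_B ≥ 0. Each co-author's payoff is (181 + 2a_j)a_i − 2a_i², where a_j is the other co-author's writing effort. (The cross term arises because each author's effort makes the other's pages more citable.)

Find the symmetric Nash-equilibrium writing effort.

90.5

Ana's payoff is (181 + 2a_B)a_A − 2a_A².
∂π/∂a_A = 181 + 2a_B − 4a_A = 0, so a_A = 45.25 + 0.5a_B.
Setting a_A = a_B in the reaction function: a_A = 45.25 + 0.5a_A, so a_A = 45.25 / 0.5 = 90.5.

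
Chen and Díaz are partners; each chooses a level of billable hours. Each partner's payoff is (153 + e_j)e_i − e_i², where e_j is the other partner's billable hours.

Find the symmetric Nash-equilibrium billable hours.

Chen's payoff is (153 + e_D)e_C − e_C².
∂π/∂e_C = 153 + e_D − 2e_C = 0, so e_C = 76.5 + 0.5e_D.
Setting e_C = e_D in the reaction function: e_C = 76.5 + 0.5e_C, so e_C = 76.5 / 0.5 = 153.

153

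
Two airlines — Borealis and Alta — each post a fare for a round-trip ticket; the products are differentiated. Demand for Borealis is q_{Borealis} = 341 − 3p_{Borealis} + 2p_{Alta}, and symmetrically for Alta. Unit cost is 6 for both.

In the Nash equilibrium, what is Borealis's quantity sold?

251.25

Borealis's profit: π = (p_{Borealis} − 6)(341 − 3p_{Borealis} + 2p_{Alta}).
∂π/∂p_{Borealis} = 359 − 6p_{Borealis} + 2p_{Alta} = 0 ⇒ p_{Borealis} = 359/6 + (1/3)p_{Alta}.
By symmetry p_{Alta} = p_{Borealis}; substituting into the reaction function, (2/3)p_{Borealis} = 359/6 and p_{Borealis} = 89.75.
q_{Borealis} = 341 − 3·89.75 + 2·89.75 = 251.25.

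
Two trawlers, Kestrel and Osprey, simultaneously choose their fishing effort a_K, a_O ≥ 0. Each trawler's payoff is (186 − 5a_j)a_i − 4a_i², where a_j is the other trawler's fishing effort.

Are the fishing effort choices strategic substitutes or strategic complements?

Kestrel's payoff is (186 − 5a_O)a_K − 4a_K².
∂π/∂a_K = 186 − 5a_O − 8a_K = 0, so a_K = 23.25 − 0.625a_O.
The best-response slope da_K/da_O = −0.625 < 0: the reaction function is downward-sloping, so the choices are strategic substitutes.

strategic substitutes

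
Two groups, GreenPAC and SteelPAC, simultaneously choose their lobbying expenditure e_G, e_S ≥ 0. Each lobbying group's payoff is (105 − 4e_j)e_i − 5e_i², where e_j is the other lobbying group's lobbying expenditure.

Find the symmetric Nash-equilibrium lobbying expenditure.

GreenPAC's payoff is (105 − 4e_S)e_G − 5e_G².
∂π/∂e_G = 105 − 4e_S − 10e_G = 0, so e_G = 10.5 − 0.4e_S.
The game is symmetric, so in equilibrium e_S = e_G: the reaction function gives 1.4e_G = 10.5, hence e_G = 7.5.

7.5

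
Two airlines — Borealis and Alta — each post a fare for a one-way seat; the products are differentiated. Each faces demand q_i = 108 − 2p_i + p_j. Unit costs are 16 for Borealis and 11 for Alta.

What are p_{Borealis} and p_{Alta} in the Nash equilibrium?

46, 44

Borealis's profit: π = (p_{Borealis} − 16)(108 − 2p_{Borealis} + p_{Alta}).
∂π/∂p_{Borealis} = 140 − 4p_{Borealis} + p_{Alta} = 0 ⇒ p_{Borealis} = 35 + 0.25p_{Alta}.
Similarly p_{Alta} = 32.5 + 0.25p_{Borealis}.
Plugging p_{Alta} into Borealis's best response: p_{Borealis} = 35 + 0.25(32.5 + 0.25p_{Borealis}) ⇒ 0.9375p_{Borealis} = 43.125, so p_{Borealis} = 46.
Then p_{Alta} = 32.5 + 0.25·46 = 44.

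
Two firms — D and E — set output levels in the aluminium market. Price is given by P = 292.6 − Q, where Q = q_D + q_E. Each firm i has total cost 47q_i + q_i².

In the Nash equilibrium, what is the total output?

Firm D's profit: π = q_D(292.6 − (q_D + q_E)) − 47q_D − q_D².
∂π/∂q_D = 245.6 − 4q_D − q_E = 0, so q_D = 61.4 − 0.25q_E.
Setting q_D = q_E in the reaction function: q_D = 61.4 − 0.25q_D, so q_D = 61.4 / 1.25 = 49.12.
Total output: 49.12 + 49.12 = 98.24.

98.24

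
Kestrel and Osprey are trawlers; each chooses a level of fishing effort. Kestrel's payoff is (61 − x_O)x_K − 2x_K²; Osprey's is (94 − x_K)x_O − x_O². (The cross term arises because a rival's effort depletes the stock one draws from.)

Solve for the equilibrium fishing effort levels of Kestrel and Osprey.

Expanding Kestrel's payoff: 61x_K − x_Ox_K − 2x_K².
∂π/∂x_K = 61 − x_O − 4x_K = 0, so x_K = 15.25 − 0.25x_O.
Likewise for Osprey: x_O = 47 − 0.5x_K.
Substituting the second reaction function into the first: x_K = 15.25 − 0.25(47 − 0.5x_K), which gives 0.875x_K = 3.5 ⇒ x_K = 4.
Then x_O = 47 − 0.5·4 = 45.

4, 45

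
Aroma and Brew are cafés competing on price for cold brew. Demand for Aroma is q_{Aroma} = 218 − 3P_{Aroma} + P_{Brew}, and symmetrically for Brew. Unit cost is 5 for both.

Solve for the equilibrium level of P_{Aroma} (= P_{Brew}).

Aroma's profit: π = (P_{Aroma} − 5)(218 − 3P_{Aroma} + P_{Brew}).
∂π/∂P_{Aroma} = 233 − 6P_{Aroma} + P_{Brew} = 0 ⇒ P_{Aroma} = 233/6 + (1/6)P_{Brew}.
By symmetry P_{Brew} = P_{Aroma}; substituting into the reaction function, (5/6)P_{Aroma} = 233/6 and P_{Aroma} = 46.6.

46.6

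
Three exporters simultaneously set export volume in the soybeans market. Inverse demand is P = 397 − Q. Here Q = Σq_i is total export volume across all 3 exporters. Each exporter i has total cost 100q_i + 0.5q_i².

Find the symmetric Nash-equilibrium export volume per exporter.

A representative exporter's profit is π_i = q_i(397 − Q) − 100q_i − 0.5q_i², with Q = q_i + Σ_{j≠i} q_j.
First-order condition: 297 − 3q_i − Σ_{j≠i} q_j = 0.
In a symmetric equilibrium every exporter chooses the same q, so Σ_{j≠i} q_j = 2q. The condition becomes 297 − 5q = 0, giving q = 297/5 = 59.4.

59.4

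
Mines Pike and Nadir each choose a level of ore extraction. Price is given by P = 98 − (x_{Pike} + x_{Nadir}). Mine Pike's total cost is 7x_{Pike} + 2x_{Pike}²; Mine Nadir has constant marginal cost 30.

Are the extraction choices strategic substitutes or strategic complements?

Mine Pike's profit: π = x_{Pike}(98 − (x_{Pike} + x_{Nadir})) − 7x_{Pike} − 2x_{Pike}².
∂π/∂x_{Pike} = 91 − 6x_{Pike} − x_{Nadir} = 0, so x_{Pike} = 91/6 − (1/6)x_{Nadir}.
The best-response slope dx_{Pike}/dx_{Nadir} = −1/6 < 0: the reaction function is downward-sloping, so the choices are strategic substitutes.

strategic substitutes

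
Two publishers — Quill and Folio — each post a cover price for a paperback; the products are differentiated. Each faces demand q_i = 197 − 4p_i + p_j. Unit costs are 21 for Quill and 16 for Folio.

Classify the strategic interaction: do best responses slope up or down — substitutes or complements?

strategic complements

Quill's profit: π = (p_{Quill} − 21)(197 − 4p_{Quill} + p_{Folio}).
∂π/∂p_{Quill} = 281 − 8p_{Quill} + p_{Folio} = 0 ⇒ p_{Quill} = 35.125 + 0.125p_{Folio}.
The best-response slope dp_{Quill}/dp_{Folio} = 0.125 > 0: the reaction function is upward-sloping, so the choices are strategic complements.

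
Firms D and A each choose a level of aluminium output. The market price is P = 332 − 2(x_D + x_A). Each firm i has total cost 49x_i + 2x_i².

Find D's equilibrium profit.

Firm D's profit: π = x_D(332 − 2(x_D + x_A)) − 49x_D − 2x_D².
∂π/∂x_D = 283 − 8x_D − 2x_A = 0, so x_D = 35.375 − 0.25x_A.
By symmetry x_A = x_D; substituting into the reaction function, 1.25x_D = 35.375 and x_D = 28.3.
Price P = 332 − 2·56.6 = 218.8.
D's profit: (218.8 − 49)·28.3 − 2(28.3)² = 3203.56.

3203.56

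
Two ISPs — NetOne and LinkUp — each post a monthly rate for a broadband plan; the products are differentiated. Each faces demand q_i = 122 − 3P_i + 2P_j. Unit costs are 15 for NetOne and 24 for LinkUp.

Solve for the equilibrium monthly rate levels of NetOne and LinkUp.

43.4375, 46.8125

NetOne's profit: π = (P_{NetOne} − 15)(122 − 3P_{NetOne} + 2P_{LinkUp}).
∂π/∂P_{NetOne} = 167 − 6P_{NetOne} + 2P_{LinkUp} = 0 ⇒ P_{NetOne} = 167/6 + (1/3)P_{LinkUp}.
Similarly P_{LinkUp} = 97/3 + (1/3)P_{NetOne}.
Substituting the second reaction function into the first: P_{NetOne} = 167/6 + (1/3)(97/3 + (1/3)P_{NetOne}), which gives (8/9)P_{NetOne} = 695/18 ⇒ P_{NetOne} = 43.4375.
Then P_{LinkUp} = 97/3 + (1/3)·43.4375 = 46.8125.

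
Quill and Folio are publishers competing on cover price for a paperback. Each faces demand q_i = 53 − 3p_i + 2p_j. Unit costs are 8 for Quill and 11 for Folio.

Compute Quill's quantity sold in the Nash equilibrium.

35.4375

Quill's profit: π = (p_{Quill} − 8)(53 − 3p_{Quill} + 2p_{Folio}).
∂π/∂p_{Quill} = 77 − 6p_{Quill} + 2p_{Folio} = 0 ⇒ p_{Quill} = 77/6 + (1/3)p_{Folio}.
Similarly p_{Folio} = 43/3 + (1/3)p_{Quill}.
Substituting the second reaction function into the first: p_{Quill} = 77/6 + (1/3)(43/3 + (1/3)p_{Quill}), which gives (8/9)p_{Quill} = 317/18 ⇒ p_{Quill} = 19.8125.
Then p_{Folio} = 43/3 + (1/3)·19.8125 = 20.9375.
q_{Quill} = 53 − 3·19.8125 + 2·20.9375 = 35.4375.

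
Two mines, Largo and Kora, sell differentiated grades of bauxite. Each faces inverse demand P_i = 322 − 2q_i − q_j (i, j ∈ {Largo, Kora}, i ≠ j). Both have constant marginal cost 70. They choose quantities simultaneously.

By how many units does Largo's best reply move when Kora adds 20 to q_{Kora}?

Mine Largo's profit: π = q_{Largo}(322 − 2q_{Largo} − q_{Kora}) − 70q_{Largo}.
∂π/∂q_{Largo} = 252 − 4q_{Largo} − q_{Kora} = 0 ⇒ q_{Largo} = 63 − 0.25q_{Kora}.
The reaction-function slope is −0.25, so a 20-unit rise in q_{Kora} moves q_{Largo} by −0.25 × 20 = −5. Largo's best response falls — the actions are strategic substitutes.

-5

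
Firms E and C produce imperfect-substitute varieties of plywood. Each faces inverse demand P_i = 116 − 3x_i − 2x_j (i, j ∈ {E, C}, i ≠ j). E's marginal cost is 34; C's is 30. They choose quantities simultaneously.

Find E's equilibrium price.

64

Firm E's profit: π = x_E(116 − 3x_E − 2x_C) − 34x_E.
∂π/∂x_E = 82 − 6x_E − 2x_C = 0 ⇒ x_E = 41/3 − (1/3)x_C.
Similarly x_C = 43/3 − (1/3)x_E.
Solving the two reaction functions simultaneously: (1 − (−1/3)(−1/3))x_E = 41/3 − (1/3)·(43/3), so (8/9)x_E = 80/9 and x_E = 10.
Then x_C = 43/3 − (1/3)·10 = 11.
P_E = 116 − 3·10 − 2·11 = 64.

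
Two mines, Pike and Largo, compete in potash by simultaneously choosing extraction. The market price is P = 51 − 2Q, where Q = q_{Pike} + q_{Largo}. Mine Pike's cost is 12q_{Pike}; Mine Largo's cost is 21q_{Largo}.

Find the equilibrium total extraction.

Mine Pike's profit: π = q_{Pike}(51 − 2(q_{Pike} + q_{Largo})) − 12q_{Pike}.
∂π/∂q_{Pike} = 39 − 4q_{Pike} − 2q_{Largo} = 0, so q_{Pike} = 9.75 − 0.5q_{Largo}.
By the same steps for Largo: q_{Largo} = 7.5 − 0.5q_{Pike}.
Solving the two reaction functions simultaneously: (1 − (−0.5)(−0.5))q_{Pike} = 9.75 − 0.5·7.5, so 0.75q_{Pike} = 6 and q_{Pike} = 8.
Then q_{Largo} = 7.5 − 0.5·8 = 3.5.
Total extraction: 8 + 3.5 = 11.5.

11.5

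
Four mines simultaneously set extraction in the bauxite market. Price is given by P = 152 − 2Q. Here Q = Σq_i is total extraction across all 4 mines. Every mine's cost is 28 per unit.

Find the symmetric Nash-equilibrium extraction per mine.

A representative mine's profit is π_i = q_i(152 − 2Q) − 28q_i, with Q = q_i + Σ_{j≠i} q_j.
First-order condition: 124 − 4q_i − 2Σ_{j≠i} q_j = 0.
Imposing symmetry (q_j = q for all j) turns Σ_{j≠i} q_j into 3q, so 124 = 10q and q = 12.4.

12.4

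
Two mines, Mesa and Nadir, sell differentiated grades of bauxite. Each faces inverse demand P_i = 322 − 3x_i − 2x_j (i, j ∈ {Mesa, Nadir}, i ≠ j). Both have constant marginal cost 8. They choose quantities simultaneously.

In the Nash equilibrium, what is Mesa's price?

Mine Mesa's profit: π = x_{Mesa}(322 − 3x_{Mesa} − 2x_{Nadir}) − 8x_{Mesa}.
∂π/∂x_{Mesa} = 314 − 6x_{Mesa} − 2x_{Nadir} = 0 ⇒ x_{Mesa} = 157/3 − (1/3)x_{Nadir}.
The game is symmetric, so in equilibrium x_{Nadir} = x_{Mesa}: the reaction function gives (4/3)x_{Mesa} = 157/3, hence x_{Mesa} = 39.25.
P_{Mesa} = 322 − 3·39.25 − 2·39.25 = 125.75.

125.75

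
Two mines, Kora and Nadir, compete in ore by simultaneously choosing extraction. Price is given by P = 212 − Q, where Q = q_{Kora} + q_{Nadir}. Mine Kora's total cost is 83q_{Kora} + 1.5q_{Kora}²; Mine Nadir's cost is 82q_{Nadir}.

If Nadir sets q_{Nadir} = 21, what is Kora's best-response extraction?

21.6

Mine Kora's profit: π = q_{Kora}(212 − (q_{Kora} + q_{Nadir})) − 83q_{Kora} − 1.5q_{Kora}².
∂π/∂q_{Kora} = 129 − 5q_{Kora} − q_{Nadir} = 0, so q_{Kora} = 25.8 − 0.2q_{Nadir}.
At q_{Nadir} = 21: q_{Kora} = 25.8 − 0.2·21 = 21.6.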